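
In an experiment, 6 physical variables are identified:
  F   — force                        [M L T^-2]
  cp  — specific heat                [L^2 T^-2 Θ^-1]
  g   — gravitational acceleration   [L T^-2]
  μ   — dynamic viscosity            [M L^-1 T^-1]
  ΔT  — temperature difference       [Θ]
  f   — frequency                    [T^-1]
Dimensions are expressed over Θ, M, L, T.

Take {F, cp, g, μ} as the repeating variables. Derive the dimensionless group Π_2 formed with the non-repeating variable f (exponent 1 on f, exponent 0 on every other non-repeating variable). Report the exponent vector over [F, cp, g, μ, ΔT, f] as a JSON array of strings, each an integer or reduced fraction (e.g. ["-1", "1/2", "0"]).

["1/3", "0", "-2/3", "-1/3", "0", "1"]

Write exponents as rows Θ,M,L,T / cols F,cp,g,μ,ΔT,f:
  Θ: [ 0 -1  0  0  1  0]
  M: [ 1  0  0  1  0  0]
  L: [ 1  2  1 -1  0  0]
  T: [-2 -2 -2 -1  0 -1]
Echelon form has 4 nonzero rows (pivots: F,cp,g,μ)
Repeat: F,cp,g,μ; free: ΔT,f
RREF:
  r0: [   1    0    0    0  2/3 -1/3]
  r1: [   0    1    0    0   -1    0]
  r2: [   0    0    1    0  2/3  2/3]
  r3: [   0    0    0    1 -2/3  1/3]
Fix exponent of f at 1, ΔT at 0; solve each RREF row for its pivot's exponent:
  r0: exp(F) + (-1/3)·1 = 0 ⇒ exp(F) = 1/3
  r1: exp(cp) + (0)·1 = 0 ⇒ exp(cp) = 0
  r2: exp(g) + (2/3)·1 = 0 ⇒ exp(g) = -2/3
  r3: exp(μ) + (1/3)·1 = 0 ⇒ exp(μ) = -1/3
Π_2 = F^(1/3) · g^(-2/3) · μ^(-1/3) · f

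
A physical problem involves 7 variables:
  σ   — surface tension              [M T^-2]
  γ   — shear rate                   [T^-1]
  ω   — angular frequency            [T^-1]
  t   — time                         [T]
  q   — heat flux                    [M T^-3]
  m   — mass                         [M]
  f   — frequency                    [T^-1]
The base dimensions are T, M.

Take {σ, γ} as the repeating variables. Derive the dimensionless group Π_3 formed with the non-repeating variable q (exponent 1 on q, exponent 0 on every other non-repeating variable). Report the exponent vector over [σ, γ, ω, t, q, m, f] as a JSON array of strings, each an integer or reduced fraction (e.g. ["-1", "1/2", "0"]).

Exponent matrix [T,M] × [σ,γ,ω,t,q,m,f]:
  T: [-2 -1 -1  1 -3  0 -1]
  M: [ 1  0  0  0  1  1  0]
RREF → pivots at {σ,γ} ⇒ r = 2
Repeat: σ,γ; free: ω,t,q,m,f
RREF:
  r0: [   1    0    0    0    1    1    0]
  r1: [   0    1    1   -1    1   -2    1]
Fix exponent of q at 1, ω at 0, t at 0, m at 0, f at 0; solve each RREF row for its pivot's exponent:
  r0: exp(σ) + (1)·1 = 0 ⇒ exp(σ) = -1
  r1: exp(γ) + (1)·1 = 0 ⇒ exp(γ) = -1
Π_3 = σ^-1 · γ^-1 · q

["-1", "-1", "0", "0", "1", "0", "0"]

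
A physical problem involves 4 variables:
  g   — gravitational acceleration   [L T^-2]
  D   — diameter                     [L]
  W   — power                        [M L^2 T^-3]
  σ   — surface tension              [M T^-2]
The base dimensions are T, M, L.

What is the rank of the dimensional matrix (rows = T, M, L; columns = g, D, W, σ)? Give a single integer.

3

Exponent matrix [T,M,L] × [g,D,W,σ]:
  T: [-2  0 -3 -2]
  M: [ 0  0  1  1]
  L: [ 1  1  2  0]
Echelon form has 3 nonzero rows (pivots: g,D,W)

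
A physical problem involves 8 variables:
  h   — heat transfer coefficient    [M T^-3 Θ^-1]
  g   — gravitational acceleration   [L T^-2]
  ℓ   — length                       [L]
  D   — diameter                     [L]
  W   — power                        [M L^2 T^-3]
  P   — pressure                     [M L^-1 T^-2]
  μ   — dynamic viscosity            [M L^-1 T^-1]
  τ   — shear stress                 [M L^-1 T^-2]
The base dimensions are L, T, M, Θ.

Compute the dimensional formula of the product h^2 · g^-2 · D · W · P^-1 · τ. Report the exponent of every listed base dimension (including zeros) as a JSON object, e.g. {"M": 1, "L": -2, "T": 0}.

{"L": 1, "T": -5, "M": 3, "Θ": -2}

Write exponents as rows L,T,M,Θ / cols h,g,ℓ,D,W,P,μ,τ:
  L: [ 0  1  1  1  2 -1 -1 -1]
  T: [-3 -2  0  0 -3 -2 -1 -2]
  M: [ 1  0  0  0  1  1  1  1]
  Θ: [-1  0  0  0  0  0  0  0]
  [L]: (2)·0+(-2)·1+(1)·1+(1)·2+(-1)·-1+(1)·-1 = 1
  [T]: (2)·-3+(-2)·-2+(1)·0+(1)·-3+(-1)·-2+(1)·-2 = -5
  [M]: (2)·1+(-2)·0+(1)·0+(1)·1+(-1)·1+(1)·1 = 3
  [Θ]: (2)·-1+(-2)·0+(1)·0+(1)·0+(-1)·0+(1)·0 = -2
⇒ L T^-5 M^3 Θ^-2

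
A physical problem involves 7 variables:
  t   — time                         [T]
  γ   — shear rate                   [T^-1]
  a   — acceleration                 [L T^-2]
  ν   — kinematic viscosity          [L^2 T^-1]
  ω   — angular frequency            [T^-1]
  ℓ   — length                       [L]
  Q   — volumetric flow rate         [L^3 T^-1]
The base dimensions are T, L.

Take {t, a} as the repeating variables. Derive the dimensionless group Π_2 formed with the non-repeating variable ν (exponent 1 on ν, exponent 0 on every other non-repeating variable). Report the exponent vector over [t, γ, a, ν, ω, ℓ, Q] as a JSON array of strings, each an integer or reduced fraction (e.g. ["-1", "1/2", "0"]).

Exponent matrix [T,L] × [t,γ,a,ν,ω,ℓ,Q]:
  T: [ 1 -1 -2 -1 -1  0 -1]
  L: [ 0  0  1  2  0  1  3]
Row reduction gives pivot columns t,a; rank = 2
Repeat: t,a; free: γ,ν,ω,ℓ,Q
RREF:
  r0: [   1   -1    0    3   -1    2    5]
  r1: [   0    0    1    2    0    1    3]
Fix exponent of ν at 1, γ at 0, ω at 0, ℓ at 0, Q at 0; solve each RREF row for its pivot's exponent:
  r0: exp(t) + (3)·1 = 0 ⇒ exp(t) = -3
  r1: exp(a) + (2)·1 = 0 ⇒ exp(a) = -2
Π_2 = t^-3 · a^-2 · ν

["-3", "0", "-2", "1", "0", "0", "0"]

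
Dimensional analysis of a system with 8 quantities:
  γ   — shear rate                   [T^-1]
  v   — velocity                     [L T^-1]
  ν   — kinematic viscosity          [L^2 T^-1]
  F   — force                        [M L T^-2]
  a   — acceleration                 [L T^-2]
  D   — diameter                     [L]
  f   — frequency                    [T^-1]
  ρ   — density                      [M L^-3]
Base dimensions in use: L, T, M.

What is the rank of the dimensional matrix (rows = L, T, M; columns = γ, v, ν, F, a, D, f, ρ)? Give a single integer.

Write exponents as rows L,T,M / cols γ,v,ν,F,a,D,f,ρ:
  L: [ 0  1  2  1  1  1  0 -3]
  T: [-1 -1 -1 -2 -2  0 -1  0]
  M: [ 0  0  0  1  0  0  0  1]
Echelon form has 3 nonzero rows (pivots: γ,v,F)

3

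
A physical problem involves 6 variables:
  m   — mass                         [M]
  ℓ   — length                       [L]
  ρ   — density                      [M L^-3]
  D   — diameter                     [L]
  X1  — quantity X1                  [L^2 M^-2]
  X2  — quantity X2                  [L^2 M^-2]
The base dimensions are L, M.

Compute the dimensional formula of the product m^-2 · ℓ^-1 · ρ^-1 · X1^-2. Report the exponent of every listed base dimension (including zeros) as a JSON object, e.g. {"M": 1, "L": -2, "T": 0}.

Write exponents as rows L,M / cols m,ℓ,ρ,D,X1,X2:
  L: [ 0  1 -3  1  2  2]
  M: [ 1  0  1  0 -2 -2]
  [L]: (-2)·0+(-1)·1+(-1)·-3+(-2)·2 = -2
  [M]: (-2)·1+(-1)·0+(-1)·1+(-2)·-2 = 1
⇒ L^-2 M

{"L": -2, "M": 1}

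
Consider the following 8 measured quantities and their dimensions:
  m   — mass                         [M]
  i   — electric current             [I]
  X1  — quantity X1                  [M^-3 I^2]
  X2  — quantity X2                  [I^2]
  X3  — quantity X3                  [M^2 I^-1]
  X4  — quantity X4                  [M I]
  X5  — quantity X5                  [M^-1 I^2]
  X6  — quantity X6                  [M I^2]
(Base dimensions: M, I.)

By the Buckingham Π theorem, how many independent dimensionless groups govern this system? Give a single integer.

6

Dimensional matrix (M×I by m×i×X1×X2×X3×X4×X5×X6):
  M: [ 1  0 -3  0  2  1 -1  1]
  I: [ 0  1  2  2 -1  1  2  2]
Row reduction gives pivot columns m,i; rank = 2
n=8, r=2 ⇒ 6 dimensionless groups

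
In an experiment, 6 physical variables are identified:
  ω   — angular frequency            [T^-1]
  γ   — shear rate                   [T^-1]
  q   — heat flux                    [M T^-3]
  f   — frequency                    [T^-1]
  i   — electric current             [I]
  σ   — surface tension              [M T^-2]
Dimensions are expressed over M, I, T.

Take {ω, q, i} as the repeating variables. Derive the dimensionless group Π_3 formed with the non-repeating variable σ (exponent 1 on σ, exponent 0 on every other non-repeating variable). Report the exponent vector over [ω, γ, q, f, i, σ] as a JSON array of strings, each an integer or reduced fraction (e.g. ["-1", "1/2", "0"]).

Dimensional matrix (M×I×T by ω×γ×q×f×i×σ):
  M: [ 0  0  1  0  0  1]
  I: [ 0  0  0  0  1  0]
  T: [-1 -1 -3 -1  0 -2]
RREF → pivots at {ω,q,i} ⇒ r = 3
Pivot set = {ω,q,i}, free = {γ,f,σ}
RREF:
  r0: [   1    1    0    1    0   -1]
  r1: [   0    0    1    0    0    1]
  r2: [   0    0    0    0    1    0]
Fix exponent of σ at 1, γ at 0, f at 0; solve each RREF row for its pivot's exponent:
  r0: exp(ω) + (-1)·1 = 0 ⇒ exp(ω) = 1
  r1: exp(q) + (1)·1 = 0 ⇒ exp(q) = -1
  r2: exp(i) + (0)·1 = 0 ⇒ exp(i) = 0
Π_3 = ω · q^-1 · σ

["1", "0", "-1", "0", "0", "1"]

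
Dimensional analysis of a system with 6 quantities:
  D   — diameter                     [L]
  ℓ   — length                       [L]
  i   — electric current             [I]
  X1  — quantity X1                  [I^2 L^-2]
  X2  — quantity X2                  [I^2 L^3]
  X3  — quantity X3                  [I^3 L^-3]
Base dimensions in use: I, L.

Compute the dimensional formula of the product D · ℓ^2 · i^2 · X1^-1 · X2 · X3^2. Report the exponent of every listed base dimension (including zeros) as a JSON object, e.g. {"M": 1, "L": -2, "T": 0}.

{"I": 8, "L": 2}

Exponent matrix [I,L] × [D,ℓ,i,X1,X2,X3]:
  I: [ 0  0  1  2  2  3]
  L: [ 1  1  0 -2  3 -3]
  [I]: (1)·0+(2)·0+(2)·1+(-1)·2+(1)·2+(2)·3 = 8
  [L]: (1)·1+(2)·1+(2)·0+(-1)·-2+(1)·3+(2)·-3 = 2
⇒ I^8 L^2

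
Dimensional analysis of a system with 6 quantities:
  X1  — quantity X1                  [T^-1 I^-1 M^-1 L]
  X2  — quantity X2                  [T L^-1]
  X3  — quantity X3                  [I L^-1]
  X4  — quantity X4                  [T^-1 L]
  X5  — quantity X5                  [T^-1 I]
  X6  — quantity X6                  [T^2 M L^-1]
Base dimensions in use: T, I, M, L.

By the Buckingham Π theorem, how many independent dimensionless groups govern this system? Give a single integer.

3

Write exponents as rows T,I,M,L / cols X1,X2,X3,X4,X5,X6:
  T: [-1  1  0 -1 -1  2]
  I: [-1  0  1  0  1  0]
  M: [-1  0  0  0  0  1]
  L: [ 1 -1 -1  1  0 -1]
Echelon form has 3 nonzero rows (pivots: X1,X2,X3)
6 vars − rank 3 = 3 Π groups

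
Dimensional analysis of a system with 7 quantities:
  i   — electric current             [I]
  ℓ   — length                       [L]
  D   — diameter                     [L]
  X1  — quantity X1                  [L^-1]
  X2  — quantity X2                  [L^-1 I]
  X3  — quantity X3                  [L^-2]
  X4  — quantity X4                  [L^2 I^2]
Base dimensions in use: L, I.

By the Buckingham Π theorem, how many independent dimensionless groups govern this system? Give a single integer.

Exponent matrix [L,I] × [i,ℓ,D,X1,X2,X3,X4]:
  L: [ 0  1  1 -1 -1 -2  2]
  I: [ 1  0  0  0  1  0  2]
Echelon form has 2 nonzero rows (pivots: i,ℓ)
7 vars − rank 2 = 5 Π groups

5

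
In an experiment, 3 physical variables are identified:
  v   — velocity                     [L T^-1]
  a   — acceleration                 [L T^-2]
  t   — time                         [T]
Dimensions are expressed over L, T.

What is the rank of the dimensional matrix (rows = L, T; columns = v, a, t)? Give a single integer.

2

Write exponents as rows L,T / cols v,a,t:
  L: [ 1  1  0]
  T: [-1 -2  1]
Echelon form has 2 nonzero rows (pivots: v,a)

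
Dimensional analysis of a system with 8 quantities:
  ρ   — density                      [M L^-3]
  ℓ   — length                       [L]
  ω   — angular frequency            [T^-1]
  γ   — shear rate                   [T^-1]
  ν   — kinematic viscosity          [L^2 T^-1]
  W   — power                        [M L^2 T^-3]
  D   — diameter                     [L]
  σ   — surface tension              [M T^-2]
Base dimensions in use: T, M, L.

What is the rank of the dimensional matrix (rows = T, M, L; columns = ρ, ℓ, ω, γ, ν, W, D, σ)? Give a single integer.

3

Exponent matrix [T,M,L] × [ρ,ℓ,ω,γ,ν,W,D,σ]:
  T: [ 0  0 -1 -1 -1 -3  0 -2]
  M: [ 1  0  0  0  0  1  0  1]
  L: [-3  1  0  0  2  2  1  0]
RREF → pivots at {ρ,ℓ,ω} ⇒ r = 3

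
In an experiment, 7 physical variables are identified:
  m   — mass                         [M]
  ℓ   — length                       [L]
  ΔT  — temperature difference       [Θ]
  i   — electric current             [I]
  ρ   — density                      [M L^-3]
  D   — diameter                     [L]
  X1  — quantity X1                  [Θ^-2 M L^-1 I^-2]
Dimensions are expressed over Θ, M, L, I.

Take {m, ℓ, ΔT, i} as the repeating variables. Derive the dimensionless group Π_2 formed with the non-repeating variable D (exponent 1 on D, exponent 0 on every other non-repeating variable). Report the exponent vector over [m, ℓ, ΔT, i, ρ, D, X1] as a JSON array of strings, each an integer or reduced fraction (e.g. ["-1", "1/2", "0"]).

["0", "-1", "0", "0", "0", "1", "0"]

Write exponents as rows Θ,M,L,I / cols m,ℓ,ΔT,i,ρ,D,X1:
  Θ: [ 0  0  1  0  0  0 -2]
  M: [ 1  0  0  0  1  0  1]
  L: [ 0  1  0  0 -3  1 -1]
  I: [ 0  0  0  1  0  0 -2]
RREF → pivots at {m,ℓ,ΔT,i} ⇒ r = 4
Repeat: m,ℓ,ΔT,i; free: ρ,D,X1
RREF:
  r0: [   1    0    0    0    1    0    1]
  r1: [   0    1    0    0   -3    1   -1]
  r2: [   0    0    1    0    0    0   -2]
  r3: [   0    0    0    1    0    0   -2]
Fix exponent of D at 1, ρ at 0, X1 at 0; solve each RREF row for its pivot's exponent:
  r0: exp(m) + (0)·1 = 0 ⇒ exp(m) = 0
  r1: exp(ℓ) + (1)·1 = 0 ⇒ exp(ℓ) = -1
  r2: exp(ΔT) + (0)·1 = 0 ⇒ exp(ΔT) = 0
  r3: exp(i) + (0)·1 = 0 ⇒ exp(i) = 0
Π_2 = ℓ^-1 · D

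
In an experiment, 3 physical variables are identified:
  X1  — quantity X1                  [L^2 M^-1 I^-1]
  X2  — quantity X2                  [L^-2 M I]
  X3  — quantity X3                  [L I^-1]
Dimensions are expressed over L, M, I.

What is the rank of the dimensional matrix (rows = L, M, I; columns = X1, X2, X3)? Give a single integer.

2

Write exponents as rows L,M,I / cols X1,X2,X3:
  L: [ 2 -2  1]
  M: [-1  1  0]
  I: [-1  1 -1]
RREF → pivots at {X1,X3} ⇒ r = 2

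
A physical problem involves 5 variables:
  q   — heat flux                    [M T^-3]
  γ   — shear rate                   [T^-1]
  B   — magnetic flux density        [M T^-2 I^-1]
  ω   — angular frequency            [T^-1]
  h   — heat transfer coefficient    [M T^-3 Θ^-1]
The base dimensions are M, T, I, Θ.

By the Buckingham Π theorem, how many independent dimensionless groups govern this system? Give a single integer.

1

Exponent matrix [M,T,I,Θ] × [q,γ,B,ω,h]:
  M: [ 1  0  1  0  1]
  T: [-3 -1 -2 -1 -3]
  I: [ 0  0 -1  0  0]
  Θ: [ 0  0  0  0 -1]
Row reduction gives pivot columns q,γ,B,h; rank = 4
5 vars − rank 4 = 1 Π group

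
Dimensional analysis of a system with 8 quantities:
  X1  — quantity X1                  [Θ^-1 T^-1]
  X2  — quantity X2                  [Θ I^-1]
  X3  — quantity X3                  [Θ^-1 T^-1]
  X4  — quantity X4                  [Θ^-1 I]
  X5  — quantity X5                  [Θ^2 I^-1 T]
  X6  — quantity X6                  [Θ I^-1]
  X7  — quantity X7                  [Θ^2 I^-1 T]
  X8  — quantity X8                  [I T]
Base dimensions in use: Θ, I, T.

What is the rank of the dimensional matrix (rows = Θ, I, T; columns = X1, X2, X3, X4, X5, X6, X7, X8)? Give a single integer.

2

Dimensional matrix (Θ×I×T by X1×X2×X3×X4×X5×X6×X7×X8):
  Θ: [-1  1 -1 -1  2  1  2  0]
  I: [ 0 -1  0  1 -1 -1 -1  1]
  T: [-1  0 -1  0  1  0  1  1]
Echelon form has 2 nonzero rows (pivots: X1,X2)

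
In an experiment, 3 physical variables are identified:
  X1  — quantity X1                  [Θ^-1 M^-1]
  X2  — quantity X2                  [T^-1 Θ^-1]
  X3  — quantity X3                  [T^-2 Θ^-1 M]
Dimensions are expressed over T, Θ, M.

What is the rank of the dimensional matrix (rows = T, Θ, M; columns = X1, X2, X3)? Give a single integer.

Dimensional matrix (T×Θ×M by X1×X2×X3):
  T: [ 0 -1 -2]
  Θ: [-1 -1 -1]
  M: [-1  0  1]
Row reduction gives pivot columns X1,X2; rank = 2

2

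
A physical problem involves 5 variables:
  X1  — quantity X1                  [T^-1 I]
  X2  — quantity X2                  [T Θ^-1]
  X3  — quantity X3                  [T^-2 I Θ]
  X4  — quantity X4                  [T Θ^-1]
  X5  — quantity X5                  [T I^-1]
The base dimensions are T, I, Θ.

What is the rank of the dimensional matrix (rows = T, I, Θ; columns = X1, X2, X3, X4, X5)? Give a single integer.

Exponent matrix [T,I,Θ] × [X1,X2,X3,X4,X5]:
  T: [-1  1 -2  1  1]
  I: [ 1  0  1  0 -1]
  Θ: [ 0 -1  1 -1  0]
RREF → pivots at {X1,X2} ⇒ r = 2

2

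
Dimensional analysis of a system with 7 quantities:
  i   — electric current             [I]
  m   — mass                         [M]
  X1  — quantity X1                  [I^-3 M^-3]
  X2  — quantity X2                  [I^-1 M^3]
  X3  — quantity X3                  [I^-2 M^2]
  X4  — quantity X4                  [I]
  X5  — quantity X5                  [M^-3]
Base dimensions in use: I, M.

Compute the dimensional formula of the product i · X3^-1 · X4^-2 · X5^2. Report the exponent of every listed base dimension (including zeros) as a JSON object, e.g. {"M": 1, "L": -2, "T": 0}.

Write exponents as rows I,M / cols i,m,X1,X2,X3,X4,X5:
  I: [ 1  0 -3 -1 -2  1  0]
  M: [ 0  1 -3  3  2  0 -3]
  [I]: (1)·1+(-1)·-2+(-2)·1+(2)·0 = 1
  [M]: (1)·0+(-1)·2+(-2)·0+(2)·-3 = -8
⇒ I M^-8

{"I": 1, "M": -8}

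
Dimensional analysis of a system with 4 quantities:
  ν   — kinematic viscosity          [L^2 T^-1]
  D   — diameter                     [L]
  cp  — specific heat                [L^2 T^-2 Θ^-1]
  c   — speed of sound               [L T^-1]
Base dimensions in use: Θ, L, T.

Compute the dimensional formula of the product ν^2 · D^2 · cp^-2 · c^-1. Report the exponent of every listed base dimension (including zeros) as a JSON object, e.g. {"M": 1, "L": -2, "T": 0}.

{"Θ": 2, "L": 1, "T": 3}

Write exponents as rows Θ,L,T / cols ν,D,cp,c:
  Θ: [ 0  0 -1  0]
  L: [ 2  1  2  1]
  T: [-1  0 -2 -1]
  [Θ]: (2)·0+(2)·0+(-2)·-1+(-1)·0 = 2
  [L]: (2)·2+(2)·1+(-2)·2+(-1)·1 = 1
  [T]: (2)·-1+(2)·0+(-2)·-2+(-1)·-1 = 3
⇒ Θ^2 L T^3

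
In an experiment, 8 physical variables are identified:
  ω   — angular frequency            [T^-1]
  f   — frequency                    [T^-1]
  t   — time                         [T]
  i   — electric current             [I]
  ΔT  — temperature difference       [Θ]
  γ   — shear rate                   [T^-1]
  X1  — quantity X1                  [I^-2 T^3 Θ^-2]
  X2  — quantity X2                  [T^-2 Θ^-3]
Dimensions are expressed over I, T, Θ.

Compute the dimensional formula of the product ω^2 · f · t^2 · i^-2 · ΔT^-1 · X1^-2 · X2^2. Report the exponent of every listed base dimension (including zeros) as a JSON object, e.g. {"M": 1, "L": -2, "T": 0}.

{"I": 2, "T": -11, "Θ": -3}

Write exponents as rows I,T,Θ / cols ω,f,t,i,ΔT,γ,X1,X2:
  I: [ 0  0  0  1  0  0 -2  0]
  T: [-1 -1  1  0  0 -1  3 -2]
  Θ: [ 0  0  0  0  1  0 -2 -3]
  [I]: (2)·0+(1)·0+(2)·0+(-2)·1+(-1)·0+(-2)·-2+(2)·0 = 2
  [T]: (2)·-1+(1)·-1+(2)·1+(-2)·0+(-1)·0+(-2)·3+(2)·-2 = -11
  [Θ]: (2)·0+(1)·0+(2)·0+(-2)·0+(-1)·1+(-2)·-2+(2)·-3 = -3
⇒ I^2 T^-11 Θ^-3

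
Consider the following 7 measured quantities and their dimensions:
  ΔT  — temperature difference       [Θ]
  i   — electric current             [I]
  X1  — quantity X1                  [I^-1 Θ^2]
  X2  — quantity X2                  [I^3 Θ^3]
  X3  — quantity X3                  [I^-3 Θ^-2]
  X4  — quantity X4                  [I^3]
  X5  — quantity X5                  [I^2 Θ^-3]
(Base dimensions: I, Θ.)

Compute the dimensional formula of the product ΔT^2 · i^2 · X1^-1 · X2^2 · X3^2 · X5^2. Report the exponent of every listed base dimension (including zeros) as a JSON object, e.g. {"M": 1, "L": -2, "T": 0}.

Dimensional matrix (I×Θ by ΔT×i×X1×X2×X3×X4×X5):
  I: [ 0  1 -1  3 -3  3  2]
  Θ: [ 1  0  2  3 -2  0 -3]
  [I]: (2)·0+(2)·1+(-1)·-1+(2)·3+(2)·-3+(2)·2 = 7
  [Θ]: (2)·1+(2)·0+(-1)·2+(2)·3+(2)·-2+(2)·-3 = -4
⇒ I^7 Θ^-4

{"I": 7, "Θ": -4}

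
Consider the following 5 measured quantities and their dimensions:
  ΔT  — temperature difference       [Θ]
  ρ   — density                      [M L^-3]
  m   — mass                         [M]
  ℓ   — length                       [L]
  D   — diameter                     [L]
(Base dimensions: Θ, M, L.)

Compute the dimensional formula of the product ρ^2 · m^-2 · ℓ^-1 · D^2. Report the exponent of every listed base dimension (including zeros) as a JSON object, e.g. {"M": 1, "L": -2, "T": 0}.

{"Θ": 0, "M": 0, "L": -5}

Dimensional matrix (Θ×M×L by ΔT×ρ×m×ℓ×D):
  Θ: [ 1  0  0  0  0]
  M: [ 0  1  1  0  0]
  L: [ 0 -3  0  1  1]
  [Θ]: (2)·0+(-2)·0+(-1)·0+(2)·0 = 0
  [M]: (2)·1+(-2)·1+(-1)·0+(2)·0 = 0
  [L]: (2)·-3+(-2)·0+(-1)·1+(2)·1 = -5
⇒ L^-5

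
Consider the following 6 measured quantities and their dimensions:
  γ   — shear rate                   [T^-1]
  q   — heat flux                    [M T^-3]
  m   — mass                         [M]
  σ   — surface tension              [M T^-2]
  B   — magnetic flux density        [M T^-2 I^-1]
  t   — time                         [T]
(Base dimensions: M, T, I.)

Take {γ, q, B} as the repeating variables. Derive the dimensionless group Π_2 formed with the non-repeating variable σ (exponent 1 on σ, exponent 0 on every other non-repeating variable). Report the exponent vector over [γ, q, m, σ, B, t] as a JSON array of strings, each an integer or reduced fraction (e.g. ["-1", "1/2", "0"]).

["1", "-1", "0", "1", "0", "0"]

Exponent matrix [M,T,I] × [γ,q,m,σ,B,t]:
  M: [ 0  1  1  1  1  0]
  T: [-1 -3  0 -2 -2  1]
  I: [ 0  0  0  0 -1  0]
Echelon form has 3 nonzero rows (pivots: γ,q,B)
Pivot set = {γ,q,B}, free = {m,σ,t}
RREF:
  r0: [   1    0   -3   -1    0   -1]
  r1: [   0    1    1    1    0    0]
  r2: [   0    0    0    0    1    0]
Fix exponent of σ at 1, m at 0, t at 0; solve each RREF row for its pivot's exponent:
  r0: exp(γ) + (-1)·1 = 0 ⇒ exp(γ) = 1
  r1: exp(q) + (1)·1 = 0 ⇒ exp(q) = -1
  r2: exp(B) + (0)·1 = 0 ⇒ exp(B) = 0
Π_2 = γ · q^-1 · σ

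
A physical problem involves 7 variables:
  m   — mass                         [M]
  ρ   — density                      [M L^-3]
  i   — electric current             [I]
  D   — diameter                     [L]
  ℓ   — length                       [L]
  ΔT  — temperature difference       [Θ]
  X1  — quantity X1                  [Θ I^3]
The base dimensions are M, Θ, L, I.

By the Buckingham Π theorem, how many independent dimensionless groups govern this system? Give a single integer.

Exponent matrix [M,Θ,L,I] × [m,ρ,i,D,ℓ,ΔT,X1]:
  M: [ 1  1  0  0  0  0  0]
  Θ: [ 0  0  0  0  0  1  1]
  L: [ 0 -3  0  1  1  0  0]
  I: [ 0  0  1  0  0  0  3]
RREF → pivots at {m,ρ,i,ΔT} ⇒ r = 4
7 vars − rank 4 = 3 Π groups

3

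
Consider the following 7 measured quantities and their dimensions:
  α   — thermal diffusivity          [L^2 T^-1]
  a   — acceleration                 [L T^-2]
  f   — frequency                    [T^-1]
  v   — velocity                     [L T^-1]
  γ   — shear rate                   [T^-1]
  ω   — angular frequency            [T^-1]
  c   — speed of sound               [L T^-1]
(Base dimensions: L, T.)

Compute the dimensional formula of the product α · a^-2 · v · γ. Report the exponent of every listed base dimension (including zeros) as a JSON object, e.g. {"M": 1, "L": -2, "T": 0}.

Exponent matrix [L,T] × [α,a,f,v,γ,ω,c]:
  L: [ 2  1  0  1  0  0  1]
  T: [-1 -2 -1 -1 -1 -1 -1]
  [L]: (1)·2+(-2)·1+(1)·1+(1)·0 = 1
  [T]: (1)·-1+(-2)·-2+(1)·-1+(1)·-1 = 1
⇒ L T

{"L": 1, "T": 1}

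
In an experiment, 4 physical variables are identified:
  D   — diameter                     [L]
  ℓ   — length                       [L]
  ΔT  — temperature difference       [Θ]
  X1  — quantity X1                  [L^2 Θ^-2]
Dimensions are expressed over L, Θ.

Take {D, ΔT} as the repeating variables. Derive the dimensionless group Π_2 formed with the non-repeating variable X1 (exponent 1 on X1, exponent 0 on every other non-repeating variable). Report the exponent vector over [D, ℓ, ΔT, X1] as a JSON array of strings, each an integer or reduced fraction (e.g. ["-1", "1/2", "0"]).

Dimensional matrix (L×Θ by D×ℓ×ΔT×X1):
  L: [ 1  1  0  2]
  Θ: [ 0  0  1 -2]
RREF → pivots at {D,ΔT} ⇒ r = 2
Pivot set = {D,ΔT}, free = {ℓ,X1}
RREF:
  r0: [   1    1    0    2]
  r1: [   0    0    1   -2]
Fix exponent of X1 at 1, ℓ at 0; solve each RREF row for its pivot's exponent:
  r0: exp(D) + (2)·1 = 0 ⇒ exp(D) = -2
  r1: exp(ΔT) + (-2)·1 = 0 ⇒ exp(ΔT) = 2
Π_2 = D^-2 · ΔT^2 · X1

["-2", "0", "2", "1"]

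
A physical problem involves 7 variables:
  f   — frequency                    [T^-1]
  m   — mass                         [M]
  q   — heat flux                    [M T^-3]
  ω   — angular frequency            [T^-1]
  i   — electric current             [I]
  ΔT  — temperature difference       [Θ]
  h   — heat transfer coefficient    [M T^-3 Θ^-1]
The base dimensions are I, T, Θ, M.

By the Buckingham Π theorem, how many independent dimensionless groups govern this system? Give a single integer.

3

Dimensional matrix (I×T×Θ×M by f×m×q×ω×i×ΔT×h):
  I: [ 0  0  0  0  1  0  0]
  T: [-1  0 -3 -1  0  0 -3]
  Θ: [ 0  0  0  0  0  1 -1]
  M: [ 0  1  1  0  0  0  1]
Row reduction gives pivot columns f,m,i,ΔT; rank = 4
7 vars − rank 4 = 3 Π groups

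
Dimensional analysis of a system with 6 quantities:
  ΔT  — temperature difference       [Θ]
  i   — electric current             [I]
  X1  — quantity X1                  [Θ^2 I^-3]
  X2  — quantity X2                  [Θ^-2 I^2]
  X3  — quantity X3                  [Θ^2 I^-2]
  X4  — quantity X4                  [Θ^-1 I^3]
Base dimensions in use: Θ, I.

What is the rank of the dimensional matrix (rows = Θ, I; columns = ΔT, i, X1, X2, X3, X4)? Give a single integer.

2

Exponent matrix [Θ,I] × [ΔT,i,X1,X2,X3,X4]:
  Θ: [ 1  0  2 -2  2 -1]
  I: [ 0  1 -3  2 -2  3]
RREF → pivots at {ΔT,i} ⇒ r = 2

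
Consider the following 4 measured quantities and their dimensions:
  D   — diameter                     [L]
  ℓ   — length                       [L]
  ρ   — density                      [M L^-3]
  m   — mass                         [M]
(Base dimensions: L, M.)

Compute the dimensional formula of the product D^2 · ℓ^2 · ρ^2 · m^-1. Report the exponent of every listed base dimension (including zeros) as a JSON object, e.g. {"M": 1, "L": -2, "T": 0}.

{"L": -2, "M": 1}

Write exponents as rows L,M / cols D,ℓ,ρ,m:
  L: [ 1  1 -3  0]
  M: [ 0  0  1  1]
  [L]: (2)·1+(2)·1+(2)·-3+(-1)·0 = -2
  [M]: (2)·0+(2)·0+(2)·1+(-1)·1 = 1
⇒ L^-2 M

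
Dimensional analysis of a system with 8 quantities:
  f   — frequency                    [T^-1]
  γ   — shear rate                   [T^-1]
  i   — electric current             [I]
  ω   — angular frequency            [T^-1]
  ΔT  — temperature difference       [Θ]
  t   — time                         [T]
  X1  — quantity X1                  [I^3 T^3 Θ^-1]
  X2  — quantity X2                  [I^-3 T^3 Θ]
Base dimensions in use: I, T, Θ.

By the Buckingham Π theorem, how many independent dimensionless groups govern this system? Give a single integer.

Write exponents as rows I,T,Θ / cols f,γ,i,ω,ΔT,t,X1,X2:
  I: [ 0  0  1  0  0  0  3 -3]
  T: [-1 -1  0 -1  0  1  3  3]
  Θ: [ 0  0  0  0  1  0 -1  1]
RREF → pivots at {f,i,ΔT} ⇒ r = 3
8 vars − rank 3 = 5 Π groups

5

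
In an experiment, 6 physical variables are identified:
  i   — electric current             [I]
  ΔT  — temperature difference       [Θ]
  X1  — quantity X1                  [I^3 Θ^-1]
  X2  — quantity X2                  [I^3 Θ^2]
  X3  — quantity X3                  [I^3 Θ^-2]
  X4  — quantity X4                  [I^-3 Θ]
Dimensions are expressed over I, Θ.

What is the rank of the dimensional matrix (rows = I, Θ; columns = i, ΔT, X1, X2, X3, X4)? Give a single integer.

2

Exponent matrix [I,Θ] × [i,ΔT,X1,X2,X3,X4]:
  I: [ 1  0  3  3  3 -3]
  Θ: [ 0  1 -1  2 -2  1]
Row reduction gives pivot columns i,ΔT; rank = 2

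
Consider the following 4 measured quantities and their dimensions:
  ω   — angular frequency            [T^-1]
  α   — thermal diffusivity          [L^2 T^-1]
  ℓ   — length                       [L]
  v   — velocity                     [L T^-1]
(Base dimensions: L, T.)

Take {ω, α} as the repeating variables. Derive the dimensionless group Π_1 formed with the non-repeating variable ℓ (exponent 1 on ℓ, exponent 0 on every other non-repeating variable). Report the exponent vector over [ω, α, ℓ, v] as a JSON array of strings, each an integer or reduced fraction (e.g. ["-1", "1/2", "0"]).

Dimensional matrix (L×T by ω×α×ℓ×v):
  L: [ 0  2  1  1]
  T: [-1 -1  0 -1]
RREF → pivots at {ω,α} ⇒ r = 2
Repeat: ω,α; free: ℓ,v
RREF:
  r0: [   1    0 -1/2  1/2]
  r1: [   0    1  1/2  1/2]
Fix exponent of ℓ at 1, v at 0; solve each RREF row for its pivot's exponent:
  r0: exp(ω) + (-1/2)·1 = 0 ⇒ exp(ω) = 1/2
  r1: exp(α) + (1/2)·1 = 0 ⇒ exp(α) = -1/2
Π_1 = ω^(1/2) · α^(-1/2) · ℓ

["1/2", "-1/2", "1", "0"]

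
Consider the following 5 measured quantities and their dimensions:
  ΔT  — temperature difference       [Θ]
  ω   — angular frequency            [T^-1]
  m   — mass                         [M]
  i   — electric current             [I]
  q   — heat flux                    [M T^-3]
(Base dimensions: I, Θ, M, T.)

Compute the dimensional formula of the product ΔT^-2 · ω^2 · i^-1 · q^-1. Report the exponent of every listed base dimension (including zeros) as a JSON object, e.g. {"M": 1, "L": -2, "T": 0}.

{"I": -1, "Θ": -2, "M": -1, "T": 1}

Exponent matrix [I,Θ,M,T] × [ΔT,ω,m,i,q]:
  I: [ 0  0  0  1  0]
  Θ: [ 1  0  0  0  0]
  M: [ 0  0  1  0  1]
  T: [ 0 -1  0  0 -3]
  [I]: (-2)·0+(2)·0+(-1)·1+(-1)·0 = -1
  [Θ]: (-2)·1+(2)·0+(-1)·0+(-1)·0 = -2
  [M]: (-2)·0+(2)·0+(-1)·0+(-1)·1 = -1
  [T]: (-2)·0+(2)·-1+(-1)·0+(-1)·-3 = 1
⇒ I^-1 Θ^-2 M^-1 T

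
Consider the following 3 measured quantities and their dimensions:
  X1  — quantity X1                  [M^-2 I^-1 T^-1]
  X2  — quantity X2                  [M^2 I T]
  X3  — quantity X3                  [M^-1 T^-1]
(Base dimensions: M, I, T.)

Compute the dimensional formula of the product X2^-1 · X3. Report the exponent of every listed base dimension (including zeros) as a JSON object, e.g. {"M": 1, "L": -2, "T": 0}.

{"M": -3, "I": -1, "T": -2}

Write exponents as rows M,I,T / cols X1,X2,X3:
  M: [-2  2 -1]
  I: [-1  1  0]
  T: [-1  1 -1]
  [M]: (-1)·2+(1)·-1 = -3
  [I]: (-1)·1+(1)·0 = -1
  [T]: (-1)·1+(1)·-1 = -2
⇒ M^-3 I^-1 T^-2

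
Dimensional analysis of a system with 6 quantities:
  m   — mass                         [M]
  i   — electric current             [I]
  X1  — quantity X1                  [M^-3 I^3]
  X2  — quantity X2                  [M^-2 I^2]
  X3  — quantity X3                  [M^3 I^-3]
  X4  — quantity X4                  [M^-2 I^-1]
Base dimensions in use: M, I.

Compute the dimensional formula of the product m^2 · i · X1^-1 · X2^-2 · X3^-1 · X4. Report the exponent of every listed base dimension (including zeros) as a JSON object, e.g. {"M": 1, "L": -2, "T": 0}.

Write exponents as rows M,I / cols m,i,X1,X2,X3,X4:
  M: [ 1  0 -3 -2  3 -2]
  I: [ 0  1  3  2 -3 -1]
  [M]: (2)·1+(1)·0+(-1)·-3+(-2)·-2+(-1)·3+(1)·-2 = 4
  [I]: (2)·0+(1)·1+(-1)·3+(-2)·2+(-1)·-3+(1)·-1 = -4
⇒ M^4 I^-4

{"M": 4, "I": -4}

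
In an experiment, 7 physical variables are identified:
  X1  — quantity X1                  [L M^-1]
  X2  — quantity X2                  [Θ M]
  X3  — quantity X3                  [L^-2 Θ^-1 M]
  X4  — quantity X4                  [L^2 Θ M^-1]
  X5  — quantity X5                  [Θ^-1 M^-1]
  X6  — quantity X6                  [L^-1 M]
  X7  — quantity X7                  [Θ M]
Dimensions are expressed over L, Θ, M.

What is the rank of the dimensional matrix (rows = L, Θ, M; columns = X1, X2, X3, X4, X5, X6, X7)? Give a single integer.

2

Dimensional matrix (L×Θ×M by X1×X2×X3×X4×X5×X6×X7):
  L: [ 1  0 -2  2  0 -1  0]
  Θ: [ 0  1 -1  1 -1  0  1]
  M: [-1  1  1 -1 -1  1  1]
Echelon form has 2 nonzero rows (pivots: X1,X2)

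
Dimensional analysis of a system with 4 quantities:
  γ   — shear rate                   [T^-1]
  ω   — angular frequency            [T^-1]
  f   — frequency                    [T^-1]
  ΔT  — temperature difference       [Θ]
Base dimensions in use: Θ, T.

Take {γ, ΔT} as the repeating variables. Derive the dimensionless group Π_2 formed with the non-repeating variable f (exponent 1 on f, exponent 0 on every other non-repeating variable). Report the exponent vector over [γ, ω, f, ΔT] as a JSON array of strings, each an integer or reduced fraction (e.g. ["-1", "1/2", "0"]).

["-1", "0", "1", "0"]

Exponent matrix [Θ,T] × [γ,ω,f,ΔT]:
  Θ: [ 0  0  0  1]
  T: [-1 -1 -1  0]
RREF → pivots at {γ,ΔT} ⇒ r = 2
Repeat: γ,ΔT; free: ω,f
RREF:
  r0: [   1    1    1    0]
  r1: [   0    0    0    1]
Fix exponent of f at 1, ω at 0; solve each RREF row for its pivot's exponent:
  r0: exp(γ) + (1)·1 = 0 ⇒ exp(γ) = -1
  r1: exp(ΔT) + (0)·1 = 0 ⇒ exp(ΔT) = 0
Π_2 = γ^-1 · f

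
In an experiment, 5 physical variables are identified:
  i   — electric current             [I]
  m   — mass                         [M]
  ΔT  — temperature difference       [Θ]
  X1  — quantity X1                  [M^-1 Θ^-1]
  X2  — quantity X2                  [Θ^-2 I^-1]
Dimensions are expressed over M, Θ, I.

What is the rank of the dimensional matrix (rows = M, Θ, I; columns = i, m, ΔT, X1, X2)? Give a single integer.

Write exponents as rows M,Θ,I / cols i,m,ΔT,X1,X2:
  M: [ 0  1  0 -1  0]
  Θ: [ 0  0  1 -1 -2]
  I: [ 1  0  0  0 -1]
Row reduction gives pivot columns i,m,ΔT; rank = 3

3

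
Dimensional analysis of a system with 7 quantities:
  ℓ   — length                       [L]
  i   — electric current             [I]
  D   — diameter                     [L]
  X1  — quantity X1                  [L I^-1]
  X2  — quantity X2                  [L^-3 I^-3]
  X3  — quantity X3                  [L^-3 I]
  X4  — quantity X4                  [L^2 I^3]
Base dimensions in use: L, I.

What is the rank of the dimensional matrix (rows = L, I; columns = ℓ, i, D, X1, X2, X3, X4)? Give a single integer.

Exponent matrix [L,I] × [ℓ,i,D,X1,X2,X3,X4]:
  L: [ 1  0  1  1 -3 -3  2]
  I: [ 0  1  0 -1 -3  1  3]
Echelon form has 2 nonzero rows (pivots: ℓ,i)

2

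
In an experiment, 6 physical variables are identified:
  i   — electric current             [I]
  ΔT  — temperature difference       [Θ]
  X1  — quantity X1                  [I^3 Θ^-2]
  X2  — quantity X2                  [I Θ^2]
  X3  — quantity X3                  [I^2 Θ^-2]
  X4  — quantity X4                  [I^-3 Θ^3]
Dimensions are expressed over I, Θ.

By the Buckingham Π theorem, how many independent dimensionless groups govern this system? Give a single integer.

Dimensional matrix (I×Θ by i×ΔT×X1×X2×X3×X4):
  I: [ 1  0  3  1  2 -3]
  Θ: [ 0  1 -2  2 -2  3]
RREF → pivots at {i,ΔT} ⇒ r = 2
Π count = n − r = 6 − 2 = 4

4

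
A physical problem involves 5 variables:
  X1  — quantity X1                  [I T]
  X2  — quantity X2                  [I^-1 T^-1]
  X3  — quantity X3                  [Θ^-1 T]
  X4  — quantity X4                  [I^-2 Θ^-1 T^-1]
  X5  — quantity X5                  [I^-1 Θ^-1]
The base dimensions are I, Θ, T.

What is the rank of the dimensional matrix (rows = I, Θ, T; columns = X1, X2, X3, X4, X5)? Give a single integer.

Dimensional matrix (I×Θ×T by X1×X2×X3×X4×X5):
  I: [ 1 -1  0 -2 -1]
  Θ: [ 0  0 -1 -1 -1]
  T: [ 1 -1  1 -1  0]
RREF → pivots at {X1,X3} ⇒ r = 2

2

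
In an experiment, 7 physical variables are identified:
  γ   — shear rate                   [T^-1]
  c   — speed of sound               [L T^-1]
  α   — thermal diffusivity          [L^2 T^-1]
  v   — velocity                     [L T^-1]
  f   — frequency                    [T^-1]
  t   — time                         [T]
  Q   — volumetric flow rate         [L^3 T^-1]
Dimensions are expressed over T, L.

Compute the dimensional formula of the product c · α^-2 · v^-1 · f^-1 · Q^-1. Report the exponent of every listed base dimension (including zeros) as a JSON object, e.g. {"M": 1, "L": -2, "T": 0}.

{"T": 4, "L": -7}

Exponent matrix [T,L] × [γ,c,α,v,f,t,Q]:
  T: [-1 -1 -1 -1 -1  1 -1]
  L: [ 0  1  2  1  0  0  3]
  [T]: (1)·-1+(-2)·-1+(-1)·-1+(-1)·-1+(-1)·-1 = 4
  [L]: (1)·1+(-2)·2+(-1)·1+(-1)·0+(-1)·3 = -7
⇒ T^4 L^-7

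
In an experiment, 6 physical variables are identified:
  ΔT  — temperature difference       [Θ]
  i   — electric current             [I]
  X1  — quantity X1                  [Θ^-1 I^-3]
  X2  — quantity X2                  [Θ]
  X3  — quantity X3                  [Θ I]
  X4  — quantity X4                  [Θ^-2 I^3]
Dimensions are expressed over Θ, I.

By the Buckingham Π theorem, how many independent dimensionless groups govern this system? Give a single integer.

Exponent matrix [Θ,I] × [ΔT,i,X1,X2,X3,X4]:
  Θ: [ 1  0 -1  1  1 -2]
  I: [ 0  1 -3  0  1  3]
Row reduction gives pivot columns ΔT,i; rank = 2
n=6, r=2 ⇒ 4 dimensionless groups

4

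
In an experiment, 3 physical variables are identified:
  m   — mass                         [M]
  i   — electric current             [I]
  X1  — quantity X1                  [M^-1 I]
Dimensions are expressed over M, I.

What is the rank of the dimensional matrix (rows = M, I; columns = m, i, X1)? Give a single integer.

2

Write exponents as rows M,I / cols m,i,X1:
  M: [ 1  0 -1]
  I: [ 0  1  1]
RREF → pivots at {m,i} ⇒ r = 2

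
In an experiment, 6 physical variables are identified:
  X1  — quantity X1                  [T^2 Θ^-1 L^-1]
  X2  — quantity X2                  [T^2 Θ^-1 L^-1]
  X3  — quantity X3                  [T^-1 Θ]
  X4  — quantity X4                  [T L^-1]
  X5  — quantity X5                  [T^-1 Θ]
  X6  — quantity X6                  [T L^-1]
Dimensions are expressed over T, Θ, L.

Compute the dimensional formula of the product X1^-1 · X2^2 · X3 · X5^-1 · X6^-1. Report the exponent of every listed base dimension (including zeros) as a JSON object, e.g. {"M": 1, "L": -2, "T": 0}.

{"T": 1, "Θ": -1, "L": 0}

Exponent matrix [T,Θ,L] × [X1,X2,X3,X4,X5,X6]:
  T: [ 2  2 -1  1 -1  1]
  Θ: [-1 -1  1  0  1  0]
  L: [-1 -1  0 -1  0 -1]
  [T]: (-1)·2+(2)·2+(1)·-1+(-1)·-1+(-1)·1 = 1
  [Θ]: (-1)·-1+(2)·-1+(1)·1+(-1)·1+(-1)·0 = -1
  [L]: (-1)·-1+(2)·-1+(1)·0+(-1)·0+(-1)·-1 = 0
⇒ T Θ^-1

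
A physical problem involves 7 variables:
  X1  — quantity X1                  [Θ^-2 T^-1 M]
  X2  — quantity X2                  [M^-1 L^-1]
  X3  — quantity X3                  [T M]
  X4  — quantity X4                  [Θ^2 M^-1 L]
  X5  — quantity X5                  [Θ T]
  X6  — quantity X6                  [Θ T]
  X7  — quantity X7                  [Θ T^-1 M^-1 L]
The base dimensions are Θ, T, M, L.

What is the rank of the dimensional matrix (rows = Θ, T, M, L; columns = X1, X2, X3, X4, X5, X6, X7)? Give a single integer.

3

Dimensional matrix (Θ×T×M×L by X1×X2×X3×X4×X5×X6×X7):
  Θ: [-2  0  0  2  1  1  1]
  T: [-1  0  1  0  1  1 -1]
  M: [ 1 -1  1 -1  0  0 -1]
  L: [ 0 -1  0  1  0  0  1]
Row reduction gives pivot columns X1,X2,X3; rank = 3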